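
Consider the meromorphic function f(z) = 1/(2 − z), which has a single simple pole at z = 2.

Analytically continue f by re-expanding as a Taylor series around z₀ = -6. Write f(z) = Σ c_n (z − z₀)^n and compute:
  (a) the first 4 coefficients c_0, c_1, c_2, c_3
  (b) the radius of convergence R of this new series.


Let w = z − z₀, so z = z₀ + w.
Then 2 − z = 2 − (z₀ + w) = (2 − z₀) − w = 8 − w.
f(z) = 1/(8 − w) = (1/(8)) · 1/(1 − w/(8)) = Σ_{n≥0} w^n / (8)^(n+1).
So c_n = 1/(8)^(n+1):
  c_0 = 1/(8)^1 = 1/8.
  c_1 = 1/(8)^2 = 1/64.
  c_2 = 1/(8)^3 = 1/512.
  c_3 = 1/(8)^4 = 1/4096.
The series is valid for |w/d| < 1, i.e. |z − z₀| < |d|.
Radius of convergence: R = |2 − z₀| = |8| = 8 (distance from z₀ to the singularity z = 2).

c_0 = 1/8, c_1 = 1/64, c_2 = 1/512, c_3 = 1/4096; R = 8.


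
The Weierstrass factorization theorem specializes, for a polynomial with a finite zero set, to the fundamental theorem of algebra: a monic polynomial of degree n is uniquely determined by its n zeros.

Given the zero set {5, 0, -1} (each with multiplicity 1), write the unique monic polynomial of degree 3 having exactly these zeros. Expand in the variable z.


The polynomial is p(z) = ∏_{α ∈ S} (z − α), where S = {5, 0, -1}.
Expanding the product yields: p(z) = z^3 -4·z^2 -5·z.
The resulting polynomial has degree 3 and real coefficients as required.

p(z) = z^3 -4·z^2 -5·z.


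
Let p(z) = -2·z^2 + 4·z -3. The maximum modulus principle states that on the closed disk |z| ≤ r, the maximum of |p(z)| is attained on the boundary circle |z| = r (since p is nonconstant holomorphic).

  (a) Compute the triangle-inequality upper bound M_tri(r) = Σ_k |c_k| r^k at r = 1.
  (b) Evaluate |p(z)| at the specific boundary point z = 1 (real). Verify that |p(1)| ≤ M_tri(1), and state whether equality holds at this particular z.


Coefficients: c_0 = -3, c_1 = 4, c_2 = -2. Radius r = 1.
Part (a). Triangle bound: M_tri(r) = Σ_k |c_k| r^k
  = |-3|·1^0 + |4|·1^1 + |-2|·1^2
  = 3 + 4 + 2 = 9.
This bounds M(r) := max_{|z|=r} |p(z)| from above; equality holds iff all terms c_k z^k can be made to align in phase at a single z on |z|=r.
Part (b). At z = 1 (real, on the circle |z| = r):
  p(1) = (-3)·1^0 + (4)·1^1 + (-2)·1^2 = -1.
  |p(1)| = 1.
Check: |p(1)| = 1 ≤ 9 = M_tri(1). ✓ Equality does not hold at z = 1 (the coefficients have mixed signs, so the terms do not all align in phase there).

M_tri(1) = 9; |p(1)| = 1; equality at z=1: no.


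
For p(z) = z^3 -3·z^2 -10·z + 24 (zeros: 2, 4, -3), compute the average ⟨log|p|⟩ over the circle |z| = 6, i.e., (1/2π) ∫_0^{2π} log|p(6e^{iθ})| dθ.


Zeros: -3, 2, 4; r = 6.
Inside |z| < r: -3, 2, 4. Outside (|z| ≥ r): ∅.
p(0) = 24, so log|p(0)| = log(24) = 3.1781.
Apply Jensen: I(r) = log|p(0)| + Σ_k log(r/|z_k|), summed over zeros inside |z| < r.
  log(r/|z_k|) for z_k = 2: log(6/2) = 1.0986
  log(r/|z_k|) for z_k = 4: log(6/4) = 0.4055
  log(r/|z_k|) for z_k = -3: log(6/3) = 0.6931
Sum over inside zeros: 2.1972.
I(r) = log|p(0)| + (inside sum) = 3.1781 + 2.1972 = 5.3753.
Closed form (all zeros inside, monic): I(r) = n·log(r) = 3·log(6) = 5.3753. ✓

I(r) ≈ 5.3753.


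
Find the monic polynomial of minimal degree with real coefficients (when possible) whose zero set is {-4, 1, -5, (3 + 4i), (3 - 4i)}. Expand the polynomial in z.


The polynomial is p(z) = ∏_{α ∈ S} (z − α), where S = {-4, 1, -5, (3 + 4i), (3 - 4i)}.
Expanding the product yields: p(z) = z^5 + 2·z^4 -12·z^3 + 114·z^2 + 395·z -500.
Note conjugate pairs combine to real quadratics: (z − (3+4i))(z − (3−4i)) = z² − 6z + 25.
The resulting polynomial has degree 5 and real coefficients as required.

p(z) = z^5 + 2·z^4 -12·z^3 + 114·z^2 + 395·z -500.


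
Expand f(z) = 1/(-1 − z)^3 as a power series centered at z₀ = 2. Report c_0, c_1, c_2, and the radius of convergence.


Let w = z − z₀, so z = z₀ + w.
Then -1 − z = -1 − (z₀ + w) = (-1 − z₀) − w = -3 − w.
f(z) = 1/(-3 − w)^3 = (1/(-3)^3) · (1 − w/(-3))^{−3}.
By the binomial series (1−u)^{−3} = Σ_{n≥0} C(n+2, 2) u^n for |u|<1, with u = w/(-3):
  c_n = C(n+2, 2) / (-3)^(n+3).
  c_0 = 1/(-3)^3 = -1/27.
  c_1 = 3/(-3)^4 = 1/27.
  c_2 = 6/(-3)^5 = -2/81.
The series is valid for |w/d| < 1, i.e. |z − z₀| < |d|.
Radius of convergence: R = |-1 − z₀| = |-3| = 3 (distance from z₀ to the singularity z = -1).

c_0 = -1/27, c_1 = 1/27, c_2 = -2/81; R = 3.


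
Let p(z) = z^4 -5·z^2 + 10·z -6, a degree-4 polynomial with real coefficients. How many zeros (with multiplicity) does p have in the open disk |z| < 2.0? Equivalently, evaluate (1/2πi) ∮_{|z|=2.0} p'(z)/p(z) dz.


The zeros of p are: (1 + 1i), (1 - 1i), -3, 1.
Their magnitudes are: 1.414, 1.414, 3, 1.
Zeros with |z| < R = 2.0: (1 + 1i), (1 - 1i), 1.
Count = 3.
By the argument principle, (1/2πi) ∮_{|z|=R} p'(z)/p(z) dz equals exactly this count.

Number of zeros inside |z| < 2.0: 3.


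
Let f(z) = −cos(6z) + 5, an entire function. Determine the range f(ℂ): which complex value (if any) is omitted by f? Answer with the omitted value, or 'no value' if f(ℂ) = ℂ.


Little Picard bounds the complement of f(ℂ) to at most one point.
cos is entire and surjective onto ℂ: for every w ∈ ℂ, cos(ζ) = w has a solution ζ ∈ ℂ (e.g., via the complex inverse arccos). With ζ = 6z this gives z = ζ/(6). Then -1·cos(6z) takes every value in -1·ℂ = ℂ, and adding 5 is a bijection of ℂ. So f is surjective and omits no value. (Note: only on the real line is cos bounded by [−1, 1].)

Omitted value: no value.


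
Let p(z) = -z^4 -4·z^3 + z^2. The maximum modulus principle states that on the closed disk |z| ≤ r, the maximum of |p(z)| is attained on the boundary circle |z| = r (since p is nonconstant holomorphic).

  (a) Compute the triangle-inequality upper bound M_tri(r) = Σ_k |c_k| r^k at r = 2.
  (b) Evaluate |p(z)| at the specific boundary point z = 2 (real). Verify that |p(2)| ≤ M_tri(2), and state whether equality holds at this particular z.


Coefficients: c_0 = 0, c_1 = 0, c_2 = 1, c_3 = -4, c_4 = -1. Radius r = 2.
Part (a). Triangle bound: M_tri(r) = Σ_k |c_k| r^k
  = |0|·2^0 + |0|·2^1 + |1|·2^2 + |-4|·2^3 + |-1|·2^4
  = 0 + 0 + 4 + 32 + 16 = 52.
This bounds M(r) := max_{|z|=r} |p(z)| from above; equality holds iff all terms c_k z^k can be made to align in phase at a single z on |z|=r.
Part (b). At z = 2 (real, on the circle |z| = r):
  p(2) = (0)·2^0 + (0)·2^1 + (1)·2^2 + (-4)·2^3 + (-1)·2^4 = -44.
  |p(2)| = 44.
Check: |p(2)| = 44 ≤ 52 = M_tri(2). ✓ Equality does not hold at z = 2 (the coefficients have mixed signs, so the terms do not all align in phase there).

M_tri(2) = 52; |p(2)| = 44; equality at z=2: no.


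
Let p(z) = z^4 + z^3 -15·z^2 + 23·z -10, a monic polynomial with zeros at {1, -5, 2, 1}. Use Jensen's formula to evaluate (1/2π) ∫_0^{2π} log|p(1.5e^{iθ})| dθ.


Zeros: -5, 1, 1, 2; r = 1.5.
Inside |z| < r: 1, 1. Outside (|z| ≥ r): -5, 2.
p(0) = -10, so log|p(0)| = log(10) = 2.3026.
Apply Jensen: I(r) = log|p(0)| + Σ_k log(r/|z_k|), summed over zeros inside |z| < r.
  log(r/|z_k|) for z_k = 1: log(1.5/1) = 0.4055
  log(r/|z_k|) for z_k = 1: log(1.5/1) = 0.4055
  Outside zeros (-5, 2) contribute nothing to the Jensen sum.
Sum over inside zeros: 0.8109.
I(r) = log|p(0)| + (inside sum) = 2.3026 + 0.8109 = 3.1135.
Note: since some zeros are outside |z| ≤ r, the simplified n·log(r) form does NOT apply — only the inside zeros contribute.

I(r) ≈ 3.1135.


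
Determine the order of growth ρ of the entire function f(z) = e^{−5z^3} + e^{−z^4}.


Each summand is entire of order 3 and 4 respectively (as in the single-exponential case). The order of a sum is at most the max of the orders, so ρ ≤ 4. For the lower bound: on |z|=r choose arg z so that -1z^4 is real positive; then |e^{-1z^4}| = e^{1r^4} while |e^{-5z^3}| ≤ e^{5r^3} = o(e^{1r^4}). So |f| ≥ e^{1r^4}(1 − o(1)) and ρ ≥ 4. Hence ρ = max(3, 4) = 4.
Therefore ρ = 4.

Order ρ = 4.


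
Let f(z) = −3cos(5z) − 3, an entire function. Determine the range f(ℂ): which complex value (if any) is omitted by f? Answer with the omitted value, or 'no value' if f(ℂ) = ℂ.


Little Picard bounds the complement of f(ℂ) to at most one point.
cos is entire and surjective onto ℂ: for every w ∈ ℂ, cos(ζ) = w has a solution ζ ∈ ℂ (e.g., via the complex inverse arccos). With ζ = 5z this gives z = ζ/(5). Then -3·cos(5z) takes every value in -3·ℂ = ℂ, and adding -3 is a bijection of ℂ. So f is surjective and omits no value. (Note: only on the real line is cos bounded by [−1, 1].)

Omitted value: no value.


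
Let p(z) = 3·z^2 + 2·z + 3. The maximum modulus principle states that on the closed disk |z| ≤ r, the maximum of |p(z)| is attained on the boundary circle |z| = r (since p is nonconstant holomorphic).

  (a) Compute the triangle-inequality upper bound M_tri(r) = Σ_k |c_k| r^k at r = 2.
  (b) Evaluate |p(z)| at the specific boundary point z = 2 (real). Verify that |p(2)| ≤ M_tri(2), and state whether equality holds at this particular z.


Coefficients: c_0 = 3, c_1 = 2, c_2 = 3. Radius r = 2.
Part (a). Triangle bound: M_tri(r) = Σ_k |c_k| r^k
  = |3|·2^0 + |2|·2^1 + |3|·2^2
  = 3 + 4 + 12 = 19.
This bounds M(r) := max_{|z|=r} |p(z)| from above; equality holds iff all terms c_k z^k can be made to align in phase at a single z on |z|=r.
Part (b). At z = 2 (real, on the circle |z| = r):
  p(2) = (3)·2^0 + (2)·2^1 + (3)·2^2 = 19.
  |p(2)| = 19.
Since all nonzero coefficients share the same sign, |p(2)| = 19 = M_tri(2); the triangle bound is attained at z = 2, so in fact M(r) = 19.

M_tri(2) = 19; |p(2)| = 19; equality at z=2: yes.


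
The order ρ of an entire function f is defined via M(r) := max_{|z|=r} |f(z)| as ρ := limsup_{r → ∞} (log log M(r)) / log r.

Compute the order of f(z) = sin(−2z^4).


Write sin(w) = (e^{iw} ± e^{−iw})/(2 or 2i), so |sin(w)| ≤ e^{|w|}. With w = −2z^4, |w| ≤ 2r^4 + 0 on |z|=r, giving M(r) ≤ e^{2r^4 + 0} and ρ ≤ 4. For the lower bound, choose z on |z|=r with -2z^4 purely imaginary of modulus 2r^4; then |sin(−2z^4)| grows like e^{2r^4}/2, so ρ ≥ 4. Hence ρ = 4.
Therefore ρ = 4.

Order ρ = 4.


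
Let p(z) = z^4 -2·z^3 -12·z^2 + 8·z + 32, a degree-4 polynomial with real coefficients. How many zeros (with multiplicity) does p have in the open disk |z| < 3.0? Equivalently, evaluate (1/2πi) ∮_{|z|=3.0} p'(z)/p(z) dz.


The zeros of p are: 4, -2, -2, 2.
Their magnitudes are: 4, 2, 2, 2.
Zeros with |z| < R = 3.0: -2, -2, 2.
Count = 3.
By the argument principle, (1/2πi) ∮_{|z|=R} p'(z)/p(z) dz equals exactly this count.

Number of zeros inside |z| < 3.0: 3.


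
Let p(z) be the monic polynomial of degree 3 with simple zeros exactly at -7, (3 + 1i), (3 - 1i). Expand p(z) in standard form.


The polynomial is p(z) = ∏_{α ∈ S} (z − α), where S = {-7, (3 + 1i), (3 - 1i)}.
Expanding the product yields: p(z) = z^3 + z^2 -32·z + 70.
Note conjugate pairs combine to real quadratics: (z − (3+1i))(z − (3−1i)) = z² − 6z + 10.
The resulting polynomial has degree 3 and real coefficients as required.

p(z) = z^3 + z^2 -32·z + 70.


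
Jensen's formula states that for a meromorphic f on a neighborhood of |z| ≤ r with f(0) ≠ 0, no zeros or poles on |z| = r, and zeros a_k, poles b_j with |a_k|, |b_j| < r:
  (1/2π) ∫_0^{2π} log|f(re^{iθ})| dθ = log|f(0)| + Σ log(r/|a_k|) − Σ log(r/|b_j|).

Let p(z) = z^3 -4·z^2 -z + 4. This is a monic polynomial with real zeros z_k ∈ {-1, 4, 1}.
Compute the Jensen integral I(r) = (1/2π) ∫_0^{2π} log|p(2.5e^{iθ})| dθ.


Zeros: -1, 1, 4; r = 2.5.
Inside |z| < r: -1, 1. Outside (|z| ≥ r): 4.
p(0) = 4, so log|p(0)| = log(4) = 1.3863.
Apply Jensen: I(r) = log|p(0)| + Σ_k log(r/|z_k|), summed over zeros inside |z| < r.
  log(r/|z_k|) for z_k = -1: log(2.5/1) = 0.9163
  log(r/|z_k|) for z_k = 1: log(2.5/1) = 0.9163
  Outside zeros (4) contribute nothing to the Jensen sum.
Sum over inside zeros: 1.8326.
I(r) = log|p(0)| + (inside sum) = 1.3863 + 1.8326 = 3.2189.
Note: since some zeros are outside |z| ≤ r, the simplified n·log(r) form does NOT apply — only the inside zeros contribute.

I(r) ≈ 3.2189.


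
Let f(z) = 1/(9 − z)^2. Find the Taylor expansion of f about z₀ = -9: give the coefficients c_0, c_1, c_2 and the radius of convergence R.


Let w = z − z₀, so z = z₀ + w.
Then 9 − z = 9 − (z₀ + w) = (9 − z₀) − w = 18 − w.
f(z) = 1/(18 − w)^2 = (1/(18)^2) · (1 − w/(18))^{−2}.
By the binomial series (1−u)^{−2} = Σ_{n≥0} C(n+1, 1) u^n for |u|<1, with u = w/(18):
  c_n = C(n+1, 1) / (18)^(n+2).
  c_0 = 1/(18)^2 = 1/324.
  c_1 = 2/(18)^3 = 1/2916.
  c_2 = 3/(18)^4 = 1/34992.
The series is valid for |w/d| < 1, i.e. |z − z₀| < |d|.
Radius of convergence: R = |9 − z₀| = |18| = 18 (distance from z₀ to the singularity z = 9).

c_0 = 1/324, c_1 = 1/2916, c_2 = 1/34992; R = 18.


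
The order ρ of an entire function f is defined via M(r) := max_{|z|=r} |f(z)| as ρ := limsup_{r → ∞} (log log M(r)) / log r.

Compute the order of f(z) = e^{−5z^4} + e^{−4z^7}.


Each summand is entire of order 4 and 7 respectively (as in the single-exponential case). The order of a sum is at most the max of the orders, so ρ ≤ 7. For the lower bound: on |z|=r choose arg z so that -4z^7 is real positive; then |e^{-4z^7}| = e^{4r^7} while |e^{-5z^4}| ≤ e^{5r^4} = o(e^{4r^7}). So |f| ≥ e^{4r^7}(1 − o(1)) and ρ ≥ 7. Hence ρ = max(4, 7) = 7.
Therefore ρ = 7.

Order ρ = 7.


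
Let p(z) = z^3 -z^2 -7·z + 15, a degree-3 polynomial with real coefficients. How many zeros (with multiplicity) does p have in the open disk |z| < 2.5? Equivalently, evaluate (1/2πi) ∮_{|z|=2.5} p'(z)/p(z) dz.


The zeros of p are: (2 + 1i), (2 - 1i), -3.
Their magnitudes are: 2.236, 2.236, 3.
Zeros with |z| < R = 2.5: (2 + 1i), (2 - 1i).
Count = 2.
By the argument principle, (1/2πi) ∮_{|z|=R} p'(z)/p(z) dz equals exactly this count.

Number of zeros inside |z| < 2.5: 2.


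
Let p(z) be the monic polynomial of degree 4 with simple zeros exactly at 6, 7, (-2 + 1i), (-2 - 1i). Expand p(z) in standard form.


The polynomial is p(z) = ∏_{α ∈ S} (z − α), where S = {6, 7, (-2 + 1i), (-2 - 1i)}.
Expanding the product yields: p(z) = z^4 -9·z^3 -5·z^2 + 103·z + 210.
Note conjugate pairs combine to real quadratics: (z − (-2+1i))(z − (-2−1i)) = z² + 4z + 5.
The resulting polynomial has degree 4 and real coefficients as required.

p(z) = z^4 -9·z^3 -5·z^2 + 103·z + 210.


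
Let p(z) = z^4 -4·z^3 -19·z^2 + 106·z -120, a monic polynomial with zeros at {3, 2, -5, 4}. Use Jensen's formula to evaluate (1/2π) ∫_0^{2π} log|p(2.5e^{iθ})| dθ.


Zeros: -5, 2, 3, 4; r = 2.5.
Inside |z| < r: 2. Outside (|z| ≥ r): -5, 3, 4.
p(0) = -120, so log|p(0)| = log(120) = 4.7875.
Apply Jensen: I(r) = log|p(0)| + Σ_k log(r/|z_k|), summed over zeros inside |z| < r.
  log(r/|z_k|) for z_k = 2: log(2.5/2) = 0.2231
  Outside zeros (-5, 3, 4) contribute nothing to the Jensen sum.
Sum over inside zeros: 0.2231.
I(r) = log|p(0)| + (inside sum) = 4.7875 + 0.2231 = 5.0106.
Note: since some zeros are outside |z| ≤ r, the simplified n·log(r) form does NOT apply — only the inside zeros contribute.

I(r) ≈ 5.0106.


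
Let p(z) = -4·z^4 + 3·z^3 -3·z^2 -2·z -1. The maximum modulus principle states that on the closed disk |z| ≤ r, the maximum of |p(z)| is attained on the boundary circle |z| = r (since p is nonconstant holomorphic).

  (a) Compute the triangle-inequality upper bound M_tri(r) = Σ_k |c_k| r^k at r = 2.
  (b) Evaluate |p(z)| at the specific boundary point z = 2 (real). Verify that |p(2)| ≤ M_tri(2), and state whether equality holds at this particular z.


Coefficients: c_0 = -1, c_1 = -2, c_2 = -3, c_3 = 3, c_4 = -4. Radius r = 2.
Part (a). Triangle bound: M_tri(r) = Σ_k |c_k| r^k
  = |-1|·2^0 + |-2|·2^1 + |-3|·2^2 + |3|·2^3 + |-4|·2^4
  = 1 + 4 + 12 + 24 + 64 = 105.
This bounds M(r) := max_{|z|=r} |p(z)| from above; equality holds iff all terms c_k z^k can be made to align in phase at a single z on |z|=r.
Part (b). At z = 2 (real, on the circle |z| = r):
  p(2) = (-1)·2^0 + (-2)·2^1 + (-3)·2^2 + (3)·2^3 + (-4)·2^4 = -57.
  |p(2)| = 57.
Check: |p(2)| = 57 ≤ 105 = M_tri(2). ✓ Equality does not hold at z = 2 (the coefficients have mixed signs, so the terms do not all align in phase there).

M_tri(2) = 105; |p(2)| = 57; equality at z=2: no.


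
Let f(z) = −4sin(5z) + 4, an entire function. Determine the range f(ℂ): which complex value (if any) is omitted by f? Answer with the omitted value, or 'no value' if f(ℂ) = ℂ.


Little Picard bounds the complement of f(ℂ) to at most one point.
sin is entire and surjective onto ℂ: for every w ∈ ℂ, sin(ζ) = w has a solution ζ ∈ ℂ (e.g., via the complex inverse arcsin). With ζ = 5z this gives z = ζ/(5). Then -4·sin(5z) takes every value in -4·ℂ = ℂ, and adding 4 is a bijection of ℂ. So f is surjective and omits no value. (Note: only on the real line is sin bounded by [−1, 1].)

Omitted value: no value.


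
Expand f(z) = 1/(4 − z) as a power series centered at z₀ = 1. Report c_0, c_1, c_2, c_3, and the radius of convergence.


Let w = z − z₀, so z = z₀ + w.
Then 4 − z = 4 − (z₀ + w) = (4 − z₀) − w = 3 − w.
f(z) = 1/(3 − w) = (1/(3)) · 1/(1 − w/(3)) = Σ_{n≥0} w^n / (3)^(n+1).
So c_n = 1/(3)^(n+1):
  c_0 = 1/(3)^1 = 1/3.
  c_1 = 1/(3)^2 = 1/9.
  c_2 = 1/(3)^3 = 1/27.
  c_3 = 1/(3)^4 = 1/81.
The series is valid for |w/d| < 1, i.e. |z − z₀| < |d|.
Radius of convergence: R = |4 − z₀| = |3| = 3 (distance from z₀ to the singularity z = 4).

c_0 = 1/3, c_1 = 1/9, c_2 = 1/27, c_3 = 1/81; R = 3.


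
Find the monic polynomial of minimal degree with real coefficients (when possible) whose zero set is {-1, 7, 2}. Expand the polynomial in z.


The polynomial is p(z) = ∏_{α ∈ S} (z − α), where S = {-1, 7, 2}.
Expanding the product yields: p(z) = z^3 -8·z^2 + 5·z + 14.
The resulting polynomial has degree 3 and real coefficients as required.

p(z) = z^3 -8·z^2 + 5·z + 14.


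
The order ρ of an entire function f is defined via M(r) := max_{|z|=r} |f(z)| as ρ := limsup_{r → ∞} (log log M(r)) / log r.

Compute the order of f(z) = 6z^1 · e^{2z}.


M(r) = max_{|z|=r} |6|·|z|^1·|e^{2z}| = 6·r^1 · e^{2r^1} (the factors attain their maxima compatibly on |z|=r). Then log M(r) = log 6 + 1·log r + 2r^1, dominated by the last term, so log log M(r) ~ 1·log r. The polynomial factor 6z^1 contributes only a log r term and does not affect the order. ρ = 1.
Therefore ρ = 1.

Order ρ = 1.


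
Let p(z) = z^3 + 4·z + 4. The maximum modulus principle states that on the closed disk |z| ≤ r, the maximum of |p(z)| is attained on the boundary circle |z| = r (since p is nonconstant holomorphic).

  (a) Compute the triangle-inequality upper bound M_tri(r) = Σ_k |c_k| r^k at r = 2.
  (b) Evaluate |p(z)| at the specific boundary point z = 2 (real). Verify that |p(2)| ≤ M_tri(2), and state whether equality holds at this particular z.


Coefficients: c_0 = 4, c_1 = 4, c_2 = 0, c_3 = 1. Radius r = 2.
Part (a). Triangle bound: M_tri(r) = Σ_k |c_k| r^k
  = |4|·2^0 + |4|·2^1 + |0|·2^2 + |1|·2^3
  = 4 + 8 + 0 + 8 = 20.
This bounds M(r) := max_{|z|=r} |p(z)| from above; equality holds iff all terms c_k z^k can be made to align in phase at a single z on |z|=r.
Part (b). At z = 2 (real, on the circle |z| = r):
  p(2) = (4)·2^0 + (4)·2^1 + (0)·2^2 + (1)·2^3 = 20.
  |p(2)| = 20.
Since all nonzero coefficients share the same sign, |p(2)| = 20 = M_tri(2); the triangle bound is attained at z = 2, so in fact M(r) = 20.

M_tri(2) = 20; |p(2)| = 20; equality at z=2: yes.


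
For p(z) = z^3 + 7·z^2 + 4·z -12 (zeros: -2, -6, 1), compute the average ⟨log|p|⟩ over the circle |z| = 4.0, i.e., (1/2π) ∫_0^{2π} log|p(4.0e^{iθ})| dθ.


Zeros: -6, -2, 1; r = 4.0.
Inside |z| < r: -2, 1. Outside (|z| ≥ r): -6.
p(0) = -12, so log|p(0)| = log(12) = 2.4849.
Apply Jensen: I(r) = log|p(0)| + Σ_k log(r/|z_k|), summed over zeros inside |z| < r.
  log(r/|z_k|) for z_k = -2: log(4.0/2) = 0.6931
  log(r/|z_k|) for z_k = 1: log(4.0/1) = 1.3863
  Outside zeros (-6) contribute nothing to the Jensen sum.
Sum over inside zeros: 2.0794.
I(r) = log|p(0)| + (inside sum) = 2.4849 + 2.0794 = 4.5643.
Note: since some zeros are outside |z| ≤ r, the simplified n·log(r) form does NOT apply — only the inside zeros contribute.

I(r) ≈ 4.5643.


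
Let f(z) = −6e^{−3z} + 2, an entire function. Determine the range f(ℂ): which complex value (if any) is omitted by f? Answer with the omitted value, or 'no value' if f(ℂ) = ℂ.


Little Picard bounds the complement of f(ℂ) to at most one point.
e^{−3z} is never zero on ℂ, so -6·e^{−3z} takes every value in ℂ ∖ {0}. Adding 2 shifts the range to ℂ ∖ {2}. Thus f omits exactly the value 2.

Omitted value: 2.


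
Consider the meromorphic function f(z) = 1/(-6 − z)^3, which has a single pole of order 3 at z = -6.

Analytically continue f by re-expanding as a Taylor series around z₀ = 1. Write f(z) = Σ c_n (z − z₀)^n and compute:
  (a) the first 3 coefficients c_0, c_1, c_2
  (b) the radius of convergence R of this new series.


Let w = z − z₀, so z = z₀ + w.
Then -6 − z = -6 − (z₀ + w) = (-6 − z₀) − w = -7 − w.
f(z) = 1/(-7 − w)^3 = (1/(-7)^3) · (1 − w/(-7))^{−3}.
By the binomial series (1−u)^{−3} = Σ_{n≥0} C(n+2, 2) u^n for |u|<1, with u = w/(-7):
  c_n = C(n+2, 2) / (-7)^(n+3).
  c_0 = 1/(-7)^3 = -1/343.
  c_1 = 3/(-7)^4 = 3/2401.
  c_2 = 6/(-7)^5 = -6/16807.
The series is valid for |w/d| < 1, i.e. |z − z₀| < |d|.
Radius of convergence: R = |-6 − z₀| = |-7| = 7 (distance from z₀ to the singularity z = -6).

c_0 = -1/343, c_1 = 3/2401, c_2 = -6/16807; R = 7.


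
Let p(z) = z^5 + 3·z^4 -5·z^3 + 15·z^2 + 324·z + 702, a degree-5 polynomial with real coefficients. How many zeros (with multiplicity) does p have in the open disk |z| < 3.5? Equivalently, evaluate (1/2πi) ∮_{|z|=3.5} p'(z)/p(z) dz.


The zeros of p are: (3 + 3i), (3 - 3i), (-3 + 2i), (-3 - 2i), -3.
Their magnitudes are: 4.243, 4.243, 3.606, 3.606, 3.
Zeros with |z| < R = 3.5: -3.
Count = 1.
By the argument principle, (1/2πi) ∮_{|z|=R} p'(z)/p(z) dz equals exactly this count.

Number of zeros inside |z| < 3.5: 1.


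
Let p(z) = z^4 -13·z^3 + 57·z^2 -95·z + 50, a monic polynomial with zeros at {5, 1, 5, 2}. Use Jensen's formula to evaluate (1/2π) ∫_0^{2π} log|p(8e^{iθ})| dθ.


Zeros: 1, 2, 5, 5; r = 8.
Inside |z| < r: 1, 2, 5, 5. Outside (|z| ≥ r): ∅.
p(0) = 50, so log|p(0)| = log(50) = 3.9120.
Apply Jensen: I(r) = log|p(0)| + Σ_k log(r/|z_k|), summed over zeros inside |z| < r.
  log(r/|z_k|) for z_k = 5: log(8/5) = 0.4700
  log(r/|z_k|) for z_k = 1: log(8/1) = 2.0794
  log(r/|z_k|) for z_k = 5: log(8/5) = 0.4700
  log(r/|z_k|) for z_k = 2: log(8/2) = 1.3863
Sum over inside zeros: 4.4057.
I(r) = log|p(0)| + (inside sum) = 3.9120 + 4.4057 = 8.3178.
Closed form (all zeros inside, monic): I(r) = n·log(r) = 4·log(8) = 8.3178. ✓

I(r) ≈ 8.3178.


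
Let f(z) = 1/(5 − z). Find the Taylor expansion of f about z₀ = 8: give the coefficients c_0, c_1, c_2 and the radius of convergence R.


Let w = z − z₀, so z = z₀ + w.
Then 5 − z = 5 − (z₀ + w) = (5 − z₀) − w = -3 − w.
f(z) = 1/(-3 − w) = (1/(-3)) · 1/(1 − w/(-3)) = Σ_{n≥0} w^n / (-3)^(n+1).
So c_n = 1/(-3)^(n+1):
  c_0 = 1/(-3)^1 = -1/3.
  c_1 = 1/(-3)^2 = 1/9.
  c_2 = 1/(-3)^3 = -1/27.
The series is valid for |w/d| < 1, i.e. |z − z₀| < |d|.
Radius of convergence: R = |5 − z₀| = |-3| = 3 (distance from z₀ to the singularity z = 5).

c_0 = -1/3, c_1 = 1/9, c_2 = -1/27; R = 3.


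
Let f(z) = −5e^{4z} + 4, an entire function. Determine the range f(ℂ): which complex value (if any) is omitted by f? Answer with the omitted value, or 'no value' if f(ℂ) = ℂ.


Little Picard bounds the complement of f(ℂ) to at most one point.
e^{4z} is never zero on ℂ, so -5·e^{4z} takes every value in ℂ ∖ {0}. Adding 4 shifts the range to ℂ ∖ {4}. Thus f omits exactly the value 4.

Omitted value: 4.


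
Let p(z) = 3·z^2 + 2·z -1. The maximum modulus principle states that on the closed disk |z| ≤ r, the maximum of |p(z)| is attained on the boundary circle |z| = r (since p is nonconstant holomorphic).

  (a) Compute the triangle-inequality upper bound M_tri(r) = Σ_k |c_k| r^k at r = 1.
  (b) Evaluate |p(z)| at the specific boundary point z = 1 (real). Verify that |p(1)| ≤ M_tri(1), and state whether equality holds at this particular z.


Coefficients: c_0 = -1, c_1 = 2, c_2 = 3. Radius r = 1.
Part (a). Triangle bound: M_tri(r) = Σ_k |c_k| r^k
  = |-1|·1^0 + |2|·1^1 + |3|·1^2
  = 1 + 2 + 3 = 6.
This bounds M(r) := max_{|z|=r} |p(z)| from above; equality holds iff all terms c_k z^k can be made to align in phase at a single z on |z|=r.
Part (b). At z = 1 (real, on the circle |z| = r):
  p(1) = (-1)·1^0 + (2)·1^1 + (3)·1^2 = 4.
  |p(1)| = 4.
Check: |p(1)| = 4 ≤ 6 = M_tri(1). ✓ Equality does not hold at z = 1 (the coefficients have mixed signs, so the terms do not all align in phase there).

M_tri(1) = 6; |p(1)| = 4; equality at z=1: no.


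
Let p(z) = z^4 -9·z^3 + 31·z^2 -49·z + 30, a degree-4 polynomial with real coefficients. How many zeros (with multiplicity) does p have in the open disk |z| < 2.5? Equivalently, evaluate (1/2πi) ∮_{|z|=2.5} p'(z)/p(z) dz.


The zeros of p are: 3, 2, (2 + 1i), (2 - 1i).
Their magnitudes are: 3, 2, 2.236, 2.236.
Zeros with |z| < R = 2.5: 2, (2 + 1i), (2 - 1i).
Count = 3.
By the argument principle, (1/2πi) ∮_{|z|=R} p'(z)/p(z) dz equals exactly this count.

Number of zeros inside |z| < 2.5: 3.


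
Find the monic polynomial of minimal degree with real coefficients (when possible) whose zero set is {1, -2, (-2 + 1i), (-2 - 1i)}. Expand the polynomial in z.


The polynomial is p(z) = ∏_{α ∈ S} (z − α), where S = {1, -2, (-2 + 1i), (-2 - 1i)}.
Expanding the product yields: p(z) = z^4 + 5·z^3 + 7·z^2 -3·z -10.
Note conjugate pairs combine to real quadratics: (z − (-2+1i))(z − (-2−1i)) = z² + 4z + 5.
The resulting polynomial has degree 4 and real coefficients as required.

p(z) = z^4 + 5·z^3 + 7·z^2 -3·z -10.


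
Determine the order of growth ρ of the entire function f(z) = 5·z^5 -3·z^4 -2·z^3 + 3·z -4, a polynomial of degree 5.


|f(z)| ≤ Σ|c_k|·r^k = O(r^5) as r → ∞. Polynomial growth is O(e^{r^ε}) for every ε > 0 (since r^5/e^{r^ε} → 0), so ρ ≤ ε for all ε > 0, i.e. ρ = 0. Every nonconstant polynomial has order 0.
Therefore ρ = 0.

Order ρ = 0.


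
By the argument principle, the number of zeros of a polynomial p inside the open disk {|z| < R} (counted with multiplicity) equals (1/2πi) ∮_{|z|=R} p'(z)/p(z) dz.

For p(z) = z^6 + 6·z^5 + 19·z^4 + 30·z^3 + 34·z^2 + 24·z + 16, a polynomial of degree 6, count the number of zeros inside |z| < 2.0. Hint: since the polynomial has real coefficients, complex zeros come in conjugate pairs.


The zeros of p are: (0 + 1i), (0 - 1i), (-1 + 1i), (-1 - 1i), (-2 + 2i), (-2 - 2i).
Their magnitudes are: 1, 1, 1.414, 1.414, 2.828, 2.828.
Zeros with |z| < R = 2.0: (0 + 1i), (0 - 1i), (-1 + 1i), (-1 - 1i).
Count = 4.
By the argument principle, (1/2πi) ∮_{|z|=R} p'(z)/p(z) dz equals exactly this count.

Number of zeros inside |z| < 2.0: 4.


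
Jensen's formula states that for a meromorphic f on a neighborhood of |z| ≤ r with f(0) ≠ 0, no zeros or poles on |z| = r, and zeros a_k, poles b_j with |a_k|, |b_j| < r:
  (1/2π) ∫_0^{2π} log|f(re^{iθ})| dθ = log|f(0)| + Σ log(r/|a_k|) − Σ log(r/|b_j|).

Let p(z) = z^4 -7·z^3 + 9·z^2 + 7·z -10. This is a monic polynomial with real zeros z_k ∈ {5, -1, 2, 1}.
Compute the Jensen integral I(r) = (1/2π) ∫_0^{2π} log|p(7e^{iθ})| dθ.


Zeros: -1, 1, 2, 5; r = 7.
Inside |z| < r: -1, 1, 2, 5. Outside (|z| ≥ r): ∅.
p(0) = -10, so log|p(0)| = log(10) = 2.3026.
Apply Jensen: I(r) = log|p(0)| + Σ_k log(r/|z_k|), summed over zeros inside |z| < r.
  log(r/|z_k|) for z_k = 5: log(7/5) = 0.3365
  log(r/|z_k|) for z_k = -1: log(7/1) = 1.9459
  log(r/|z_k|) for z_k = 2: log(7/2) = 1.2528
  log(r/|z_k|) for z_k = 1: log(7/1) = 1.9459
Sum over inside zeros: 5.4811.
I(r) = log|p(0)| + (inside sum) = 2.3026 + 5.4811 = 7.7836.
Closed form (all zeros inside, monic): I(r) = n·log(r) = 4·log(7) = 7.7836. ✓

I(r) ≈ 7.7836.


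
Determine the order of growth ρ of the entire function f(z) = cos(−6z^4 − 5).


Write cos(w) = (e^{iw} ± e^{−iw})/(2 or 2i), so |cos(w)| ≤ e^{|w|}. With w = −6z^4 − 5, |w| ≤ 6r^4 + 5 on |z|=r, giving M(r) ≤ e^{6r^4 + 5} and ρ ≤ 4. For the lower bound, choose z on |z|=r with -6z^4 purely imaginary of modulus 6r^4; then |cos(−6z^4 − 5)| grows like e^{6r^4}/2, so ρ ≥ 4. Hence ρ = 4.
Therefore ρ = 4.

Order ρ = 4.


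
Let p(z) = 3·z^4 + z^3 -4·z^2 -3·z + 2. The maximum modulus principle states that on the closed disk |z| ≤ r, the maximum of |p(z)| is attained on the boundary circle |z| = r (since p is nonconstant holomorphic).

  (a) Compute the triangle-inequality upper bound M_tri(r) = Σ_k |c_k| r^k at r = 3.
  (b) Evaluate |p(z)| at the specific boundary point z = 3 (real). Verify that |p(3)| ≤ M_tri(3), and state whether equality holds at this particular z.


Coefficients: c_0 = 2, c_1 = -3, c_2 = -4, c_3 = 1, c_4 = 3. Radius r = 3.
Part (a). Triangle bound: M_tri(r) = Σ_k |c_k| r^k
  = |2|·3^0 + |-3|·3^1 + |-4|·3^2 + |1|·3^3 + |3|·3^4
  = 2 + 9 + 36 + 27 + 243 = 317.
This bounds M(r) := max_{|z|=r} |p(z)| from above; equality holds iff all terms c_k z^k can be made to align in phase at a single z on |z|=r.
Part (b). At z = 3 (real, on the circle |z| = r):
  p(3) = (2)·3^0 + (-3)·3^1 + (-4)·3^2 + (1)·3^3 + (3)·3^4 = 227.
  |p(3)| = 227.
Check: |p(3)| = 227 ≤ 317 = M_tri(3). ✓ Equality does not hold at z = 3 (the coefficients have mixed signs, so the terms do not all align in phase there).

M_tri(3) = 317; |p(3)| = 227; equality at z=3: no.


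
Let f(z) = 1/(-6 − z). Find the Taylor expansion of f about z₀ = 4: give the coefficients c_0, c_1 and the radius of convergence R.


Let w = z − z₀, so z = z₀ + w.
Then -6 − z = -6 − (z₀ + w) = (-6 − z₀) − w = -10 − w.
f(z) = 1/(-10 − w) = (1/(-10)) · 1/(1 − w/(-10)) = Σ_{n≥0} w^n / (-10)^(n+1).
So c_n = 1/(-10)^(n+1):
  c_0 = 1/(-10)^1 = -1/10.
  c_1 = 1/(-10)^2 = 1/100.
The series is valid for |w/d| < 1, i.e. |z − z₀| < |d|.
Radius of convergence: R = |-6 − z₀| = |-10| = 10 (distance from z₀ to the singularity z = -6).

c_0 = -1/10, c_1 = 1/100; R = 10.


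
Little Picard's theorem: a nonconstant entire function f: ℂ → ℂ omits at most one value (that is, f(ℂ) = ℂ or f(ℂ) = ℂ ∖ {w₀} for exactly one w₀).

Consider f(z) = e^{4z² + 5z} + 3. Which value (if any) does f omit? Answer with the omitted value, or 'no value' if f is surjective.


Little Picard bounds the complement of f(ℂ) to at most one point.
The exponent g(z) = 4z² + 5z is a nonconstant polynomial, hence surjective onto ℂ. So e^{g(z)} takes every value in {e^w : w ∈ ℂ} = ℂ ∖ {0}. Adding 3 shifts the range to ℂ ∖ {3}. f omits exactly 3.

Omitted value: 3.


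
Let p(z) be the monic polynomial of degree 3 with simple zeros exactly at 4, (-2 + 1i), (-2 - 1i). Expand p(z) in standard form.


The polynomial is p(z) = ∏_{α ∈ S} (z − α), where S = {4, (-2 + 1i), (-2 - 1i)}.
Expanding the product yields: p(z) = z^3 -11·z -20.
Note conjugate pairs combine to real quadratics: (z − (-2+1i))(z − (-2−1i)) = z² + 4z + 5.
The resulting polynomial has degree 3 and real coefficients as required.

p(z) = z^3 -11·z -20.


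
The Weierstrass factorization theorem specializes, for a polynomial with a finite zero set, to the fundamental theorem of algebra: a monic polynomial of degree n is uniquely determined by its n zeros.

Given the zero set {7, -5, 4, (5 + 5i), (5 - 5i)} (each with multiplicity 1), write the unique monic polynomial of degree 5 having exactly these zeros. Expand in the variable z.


The polynomial is p(z) = ∏_{α ∈ S} (z − α), where S = {7, -5, 4, (5 + 5i), (5 - 5i)}.
Expanding the product yields: p(z) = z^5 -16·z^4 + 83·z^3 + 110·z^2 -2750·z + 7000.
Note conjugate pairs combine to real quadratics: (z − (5+5i))(z − (5−5i)) = z² − 10z + 50.
The resulting polynomial has degree 5 and real coefficients as required.

p(z) = z^5 -16·z^4 + 83·z^3 + 110·z^2 -2750·z + 7000.


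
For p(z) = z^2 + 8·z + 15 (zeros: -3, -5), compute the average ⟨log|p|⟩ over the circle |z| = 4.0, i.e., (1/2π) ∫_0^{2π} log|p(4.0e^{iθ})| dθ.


Zeros: -5, -3; r = 4.0.
Inside |z| < r: -3. Outside (|z| ≥ r): -5.
p(0) = 15, so log|p(0)| = log(15) = 2.7081.
Apply Jensen: I(r) = log|p(0)| + Σ_k log(r/|z_k|), summed over zeros inside |z| < r.
  log(r/|z_k|) for z_k = -3: log(4.0/3) = 0.2877
  Outside zeros (-5) contribute nothing to the Jensen sum.
Sum over inside zeros: 0.2877.
I(r) = log|p(0)| + (inside sum) = 2.7081 + 0.2877 = 2.9957.
Note: since some zeros are outside |z| ≤ r, the simplified n·log(r) form does NOT apply — only the inside zeros contribute.

I(r) ≈ 2.9957.


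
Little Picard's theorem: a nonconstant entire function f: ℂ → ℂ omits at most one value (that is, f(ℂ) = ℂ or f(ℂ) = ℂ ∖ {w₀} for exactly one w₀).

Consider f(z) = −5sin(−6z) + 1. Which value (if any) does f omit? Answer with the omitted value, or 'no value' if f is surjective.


Little Picard bounds the complement of f(ℂ) to at most one point.
sin is entire and surjective onto ℂ: for every w ∈ ℂ, sin(ζ) = w has a solution ζ ∈ ℂ (e.g., via the complex inverse arcsin). With ζ = −6z this gives z = ζ/(-6). Then -5·sin(−6z) takes every value in -5·ℂ = ℂ, and adding 1 is a bijection of ℂ. So f is surjective and omits no value. (Note: only on the real line is sin bounded by [−1, 1].)

Omitted value: no value.


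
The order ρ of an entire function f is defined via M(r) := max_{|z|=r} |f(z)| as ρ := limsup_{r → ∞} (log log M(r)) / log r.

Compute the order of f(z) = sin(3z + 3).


sin(w) is a linear combination of e^{iw} and e^{−iw} (or e^w, e^{−w} in the hyperbolic case), so |sin(w)| ≤ e^{|w|}. With w = 3z + 3, |w| ≤ 3|z| + 3 = 3r + 3 on |z| = r, giving M(r) ≤ e^{3r + 3}, so ρ ≤ 1. On a suitable ray (z = it for sin/cos; z = t for sinh/cosh, t real → ∞), |sin(3z + 3)| grows like e^{3|t|}/2, so ρ ≥ 1. Hence ρ = 1.
Therefore ρ = 1.

Order ρ = 1.


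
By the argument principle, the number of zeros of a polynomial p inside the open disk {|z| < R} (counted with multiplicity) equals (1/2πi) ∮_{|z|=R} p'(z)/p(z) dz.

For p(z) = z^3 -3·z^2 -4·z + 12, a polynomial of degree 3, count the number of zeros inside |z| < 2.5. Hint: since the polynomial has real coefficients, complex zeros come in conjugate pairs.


The zeros of p are: 3, 2, -2.
Their magnitudes are: 3, 2, 2.
Zeros with |z| < R = 2.5: 2, -2.
Count = 2.
By the argument principle, (1/2πi) ∮_{|z|=R} p'(z)/p(z) dz equals exactly this count.

Number of zeros inside |z| < 2.5: 2.


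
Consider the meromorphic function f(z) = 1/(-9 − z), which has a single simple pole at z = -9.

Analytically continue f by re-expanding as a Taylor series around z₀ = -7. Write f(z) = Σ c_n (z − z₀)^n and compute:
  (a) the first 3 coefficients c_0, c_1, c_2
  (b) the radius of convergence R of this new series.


Let w = z − z₀, so z = z₀ + w.
Then -9 − z = -9 − (z₀ + w) = (-9 − z₀) − w = -2 − w.
f(z) = 1/(-2 − w) = (1/(-2)) · 1/(1 − w/(-2)) = Σ_{n≥0} w^n / (-2)^(n+1).
So c_n = 1/(-2)^(n+1):
  c_0 = 1/(-2)^1 = -1/2.
  c_1 = 1/(-2)^2 = 1/4.
  c_2 = 1/(-2)^3 = -1/8.
The series is valid for |w/d| < 1, i.e. |z − z₀| < |d|.
Radius of convergence: R = |-9 − z₀| = |-2| = 2 (distance from z₀ to the singularity z = -9).

c_0 = -1/2, c_1 = 1/4, c_2 = -1/8; R = 2.


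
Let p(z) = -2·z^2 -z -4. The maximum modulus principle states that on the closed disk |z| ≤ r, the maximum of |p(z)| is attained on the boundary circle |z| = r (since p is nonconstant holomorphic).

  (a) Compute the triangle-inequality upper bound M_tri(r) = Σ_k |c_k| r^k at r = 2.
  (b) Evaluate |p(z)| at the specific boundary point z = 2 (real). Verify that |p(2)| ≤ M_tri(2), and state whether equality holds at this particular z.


Coefficients: c_0 = -4, c_1 = -1, c_2 = -2. Radius r = 2.
Part (a). Triangle bound: M_tri(r) = Σ_k |c_k| r^k
  = |-4|·2^0 + |-1|·2^1 + |-2|·2^2
  = 4 + 2 + 8 = 14.
This bounds M(r) := max_{|z|=r} |p(z)| from above; equality holds iff all terms c_k z^k can be made to align in phase at a single z on |z|=r.
Part (b). At z = 2 (real, on the circle |z| = r):
  p(2) = (-4)·2^0 + (-1)·2^1 + (-2)·2^2 = -14.
  |p(2)| = 14.
Since all nonzero coefficients share the same sign, |p(2)| = 14 = M_tri(2); the triangle bound is attained at z = 2, so in fact M(r) = 14.

M_tri(2) = 14; |p(2)| = 14; equality at z=2: yes.


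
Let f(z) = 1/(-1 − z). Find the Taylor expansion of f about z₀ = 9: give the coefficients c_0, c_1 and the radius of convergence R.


Let w = z − z₀, so z = z₀ + w.
Then -1 − z = -1 − (z₀ + w) = (-1 − z₀) − w = -10 − w.
f(z) = 1/(-10 − w) = (1/(-10)) · 1/(1 − w/(-10)) = Σ_{n≥0} w^n / (-10)^(n+1).
So c_n = 1/(-10)^(n+1):
  c_0 = 1/(-10)^1 = -1/10.
  c_1 = 1/(-10)^2 = 1/100.
The series is valid for |w/d| < 1, i.e. |z − z₀| < |d|.
Radius of convergence: R = |-1 − z₀| = |-10| = 10 (distance from z₀ to the singularity z = -1).

c_0 = -1/10, c_1 = 1/100; R = 10.


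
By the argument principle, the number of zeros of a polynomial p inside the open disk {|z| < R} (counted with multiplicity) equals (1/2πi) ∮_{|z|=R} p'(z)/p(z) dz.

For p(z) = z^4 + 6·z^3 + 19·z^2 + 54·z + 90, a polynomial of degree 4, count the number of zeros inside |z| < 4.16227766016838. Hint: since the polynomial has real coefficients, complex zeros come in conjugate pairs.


The zeros of p are: (-3 + 1i), (-3 - 1i), (0 + 3i), (0 - 3i).
Their magnitudes are: 3.162, 3.162, 3, 3.
Zeros with |z| < R = 4.16227766016838: (-3 + 1i), (-3 - 1i), (0 + 3i), (0 - 3i).
Count = 4.
By the argument principle, (1/2πi) ∮_{|z|=R} p'(z)/p(z) dz equals exactly this count.

Number of zeros inside |z| < 4.16227766016838: 4.


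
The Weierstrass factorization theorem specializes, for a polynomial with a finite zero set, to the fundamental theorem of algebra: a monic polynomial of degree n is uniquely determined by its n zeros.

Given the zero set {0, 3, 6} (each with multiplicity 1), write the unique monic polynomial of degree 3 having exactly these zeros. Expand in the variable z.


The polynomial is p(z) = ∏_{α ∈ S} (z − α), where S = {0, 3, 6}.
Expanding the product yields: p(z) = z^3 -9·z^2 + 18·z.
The resulting polynomial has degree 3 and real coefficients as required.

p(z) = z^3 -9·z^2 + 18·z.


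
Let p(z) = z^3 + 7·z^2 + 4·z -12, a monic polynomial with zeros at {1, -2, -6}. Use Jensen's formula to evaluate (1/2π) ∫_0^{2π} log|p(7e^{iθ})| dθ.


Zeros: -6, -2, 1; r = 7.
Inside |z| < r: -6, -2, 1. Outside (|z| ≥ r): ∅.
p(0) = -12, so log|p(0)| = log(12) = 2.4849.
Apply Jensen: I(r) = log|p(0)| + Σ_k log(r/|z_k|), summed over zeros inside |z| < r.
  log(r/|z_k|) for z_k = 1: log(7/1) = 1.9459
  log(r/|z_k|) for z_k = -2: log(7/2) = 1.2528
  log(r/|z_k|) for z_k = -6: log(7/6) = 0.1542
Sum over inside zeros: 3.3528.
I(r) = log|p(0)| + (inside sum) = 2.4849 + 3.3528 = 5.8377.
Closed form (all zeros inside, monic): I(r) = n·log(r) = 3·log(7) = 5.8377. ✓

I(r) ≈ 5.8377.


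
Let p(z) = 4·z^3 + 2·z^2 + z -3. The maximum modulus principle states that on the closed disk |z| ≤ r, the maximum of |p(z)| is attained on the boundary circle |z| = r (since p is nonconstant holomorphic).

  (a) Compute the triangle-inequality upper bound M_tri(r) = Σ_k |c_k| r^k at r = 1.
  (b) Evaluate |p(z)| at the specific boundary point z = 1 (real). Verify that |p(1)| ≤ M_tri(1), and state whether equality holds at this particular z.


Coefficients: c_0 = -3, c_1 = 1, c_2 = 2, c_3 = 4. Radius r = 1.
Part (a). Triangle bound: M_tri(r) = Σ_k |c_k| r^k
  = |-3|·1^0 + |1|·1^1 + |2|·1^2 + |4|·1^3
  = 3 + 1 + 2 + 4 = 10.
This bounds M(r) := max_{|z|=r} |p(z)| from above; equality holds iff all terms c_k z^k can be made to align in phase at a single z on |z|=r.
Part (b). At z = 1 (real, on the circle |z| = r):
  p(1) = (-3)·1^0 + (1)·1^1 + (2)·1^2 + (4)·1^3 = 4.
  |p(1)| = 4.
Check: |p(1)| = 4 ≤ 10 = M_tri(1). ✓ Equality does not hold at z = 1 (the coefficients have mixed signs, so the terms do not all align in phase there).

M_tri(1) = 10; |p(1)| = 4; equality at z=1: no.
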